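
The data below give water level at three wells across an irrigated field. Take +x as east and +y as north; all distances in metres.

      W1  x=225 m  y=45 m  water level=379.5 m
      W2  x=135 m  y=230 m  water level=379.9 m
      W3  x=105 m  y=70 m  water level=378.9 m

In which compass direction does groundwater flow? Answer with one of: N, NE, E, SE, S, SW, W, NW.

Differences from W1: to W2 (Δx, Δy, Δh) = (-90, 185, +0.4); to W3 = (-120, 25, -0.6).
Determinant of the coordinate differences = (-90)·25 − (-120)·185 = 19950.
∂h/∂x = [(+0.4)·25 − (-0.6)·185] / 19950 = +0.006065
∂h/∂y = [(-90)·(-0.6) − (-120)·(+0.4)] / 19950 = +0.005113
Flow = −∇h = (-0.006065 east, -0.005113 north), which points southwest.

SW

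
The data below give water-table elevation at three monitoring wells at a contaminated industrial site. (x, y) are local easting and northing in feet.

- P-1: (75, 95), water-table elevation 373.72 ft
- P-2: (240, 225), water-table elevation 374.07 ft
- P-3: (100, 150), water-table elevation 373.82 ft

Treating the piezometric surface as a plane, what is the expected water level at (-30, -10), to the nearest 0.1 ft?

373.5 ft

Differences from P-1: to P-2 (Δx, Δy, Δh) = (165, 130, +0.35); to P-3 = (25, 55, +0.10).
Determinant of the coordinate differences = 165·55 − 25·130 = 5825.
∂h/∂x = [(+0.35)·55 − (+0.10)·130] / 5825 = +0.001073
∂h/∂y = [165·(+0.10) − 25·(+0.35)] / 5825 = +0.001330
h(-30, -10) = 373.72 + (+0.001073)·(-105) + (+0.001330)·(-105) = 373.72 -0.113 -0.140 = 373.468 ft.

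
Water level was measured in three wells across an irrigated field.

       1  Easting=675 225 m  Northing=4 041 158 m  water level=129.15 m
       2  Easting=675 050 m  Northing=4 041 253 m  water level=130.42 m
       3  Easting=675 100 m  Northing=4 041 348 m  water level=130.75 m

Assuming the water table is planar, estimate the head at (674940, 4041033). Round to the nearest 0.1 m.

129.6 m

With h = a·x + b·y + c and 1 as origin, the differences give:
  (-175)·a + 95·b = +1.27
  (-125)·a + 190·b = +1.60
Eliminate b (×190 and ×95, subtract): -21375·a = 89.300 → a = ∂h/∂x = -0.004178
Back-substitute: b = ∂h/∂y = +0.005673.
h(674940, 4041033) = 129.15 + (-0.004178)·(-285) + (+0.005673)·(-125) = 129.15 +1.191 -0.709 = 129.632 m.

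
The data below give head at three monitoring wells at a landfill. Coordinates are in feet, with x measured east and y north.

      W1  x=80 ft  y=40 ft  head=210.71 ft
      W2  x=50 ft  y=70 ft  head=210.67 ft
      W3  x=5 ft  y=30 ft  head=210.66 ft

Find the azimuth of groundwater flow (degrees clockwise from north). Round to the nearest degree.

308°

Taking W1 as reference: W2−W1 = (-30, 30, -0.04); W3−W1 = (-75, -10, -0.05).
Solve a·Δx + b·Δy = Δh: det = (-30)·(-10) − (-75)·30 = 2550.
∂h/∂x = [(-0.04)·(-10) − (-0.05)·30] / 2550 = +0.0007451
∂h/∂y = [(-30)·(-0.05) − (-75)·(-0.04)] / 2550 = -0.0005882
Flow direction (−∇h) has components (-0.0007451 E, +0.0005882 N).
Azimuth = atan2(E, N) = atan2(-0.0007451, +0.0005882) = 308.3° ≈ 308°.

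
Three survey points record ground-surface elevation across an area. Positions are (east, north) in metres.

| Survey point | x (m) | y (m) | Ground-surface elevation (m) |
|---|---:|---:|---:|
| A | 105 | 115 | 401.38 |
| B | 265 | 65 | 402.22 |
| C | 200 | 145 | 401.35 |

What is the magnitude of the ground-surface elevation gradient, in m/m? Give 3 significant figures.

With z = a·x + b·y + c and A as origin, the differences give:
  160·a + (-50)·b = +0.84
  95·a + 30·b = -0.03
Eliminate b (×30 and ×(-50), subtract): 9550·a = 23.700 → a = ∂z/∂x = +0.002482
Back-substitute: b = ∂z/∂y = -0.008859.
|∇f| = √(0.002482² + -0.008859²) = 0.0092 m/m

0.00920 m/m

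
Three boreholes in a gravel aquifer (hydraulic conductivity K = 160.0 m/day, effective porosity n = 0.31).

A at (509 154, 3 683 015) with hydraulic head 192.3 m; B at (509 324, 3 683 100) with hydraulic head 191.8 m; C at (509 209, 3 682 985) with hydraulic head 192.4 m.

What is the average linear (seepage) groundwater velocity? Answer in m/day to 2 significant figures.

2.4 m/day

Differences from A: to B (Δx, Δy, Δh) = (170, 85, -0.5); to C = (55, -30, +0.1).
Solve a·Δx + b·Δy = Δh: det = 170·(-30) − 55·85 = -9775.
∂h/∂x = [(-0.5)·(-30) − (+0.1)·85] / -9775 = -0.0006650
∂h/∂y = [170·(+0.1) − 55·(-0.5)] / -9775 = -0.004552
|∇h| = √(-0.0006650² + -0.004552²) = 0.0046
Seepage velocity v = K·i/n = 160.0 × 0.0046 / 0.31 = 2.374 m/day.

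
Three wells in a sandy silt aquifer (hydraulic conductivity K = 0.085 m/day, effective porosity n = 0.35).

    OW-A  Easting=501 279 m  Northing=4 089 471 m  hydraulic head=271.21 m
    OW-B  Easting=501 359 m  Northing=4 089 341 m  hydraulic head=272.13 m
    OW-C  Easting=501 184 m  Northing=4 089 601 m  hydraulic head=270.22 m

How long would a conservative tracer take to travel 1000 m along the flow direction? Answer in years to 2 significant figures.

1800 years

With h = a·x + b·y + c and OW-A as origin, the differences give:
  80·a + (-130)·b = +0.92
  (-95)·a + 130·b = -0.99
Eliminate b (×130 and ×(-130), subtract): -1950·a = -9.100 → a = ∂h/∂x = +0.004667
Back-substitute: b = ∂h/∂y = -0.004205.
|∇h| = √(0.004667² + -0.004205²) = 0.006282
Seepage velocity v = K·i/n = 0.085 × 0.006282 / 0.35 = 0.001526 m/day.
t = 1000 / 0.001526 = 6.553e+05 days = 1.79e+03 years.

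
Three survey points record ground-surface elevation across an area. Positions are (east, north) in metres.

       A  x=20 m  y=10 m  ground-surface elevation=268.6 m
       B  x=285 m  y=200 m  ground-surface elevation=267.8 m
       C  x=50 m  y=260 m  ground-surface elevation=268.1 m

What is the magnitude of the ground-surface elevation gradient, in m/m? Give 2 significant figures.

Differences from A: to B (Δx, Δy, Δh) = (265, 190, -0.8); to C = (30, 250, -0.5).
Solve a·Δx + b·Δy = Δz: det = 265·250 − 30·190 = 60550.
∂z/∂x = [(-0.8)·250 − (-0.5)·190] / 60550 = -0.001734
∂z/∂y = [265·(-0.5) − 30·(-0.8)] / 60550 = -0.001792
|∇f| = √(-0.001734² + -0.001792²) = 0.002494 m/m

0.0025 m/m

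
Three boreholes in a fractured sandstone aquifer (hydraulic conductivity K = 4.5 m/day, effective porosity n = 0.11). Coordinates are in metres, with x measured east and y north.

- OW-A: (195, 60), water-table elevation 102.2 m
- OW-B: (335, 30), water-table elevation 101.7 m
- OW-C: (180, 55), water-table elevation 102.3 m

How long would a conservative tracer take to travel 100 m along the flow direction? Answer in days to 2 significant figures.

330 days

With h = a·x + b·y + c and OW-A as origin, the differences give:
  140·a + (-30)·b = -0.5
  (-15)·a + (-5)·b = +0.1
Eliminate b (×(-5) and ×(-30), subtract): -1150·a = 5.50 → a = ∂h/∂x = -0.004783
Back-substitute: b = ∂h/∂y = -0.005652.
|∇h| = √(-0.004783² + -0.005652²) = 0.007404
Seepage velocity v = K·i/n = 4.5 × 0.007404 / 0.11 = 0.3029 m/day.
t = 100 / 0.3029 = 330.1 days.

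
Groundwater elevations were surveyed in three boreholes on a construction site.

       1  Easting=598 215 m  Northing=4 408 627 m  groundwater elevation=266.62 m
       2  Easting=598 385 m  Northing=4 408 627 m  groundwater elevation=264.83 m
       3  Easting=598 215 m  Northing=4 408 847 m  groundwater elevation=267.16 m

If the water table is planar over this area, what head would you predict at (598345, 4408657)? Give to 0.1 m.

265.3 m

∂h/∂x = (264.83 − 266.62) / (598385 − 598215) = -0.01053
∂h/∂y = (267.16 − 266.62) / (4408847 − 4408627) = +0.002455
h(598345, 4408657) = 266.62 + (-0.01053)·(130) + (+0.002455)·(30) = 266.62 -1.369 +0.074 = 265.325 m.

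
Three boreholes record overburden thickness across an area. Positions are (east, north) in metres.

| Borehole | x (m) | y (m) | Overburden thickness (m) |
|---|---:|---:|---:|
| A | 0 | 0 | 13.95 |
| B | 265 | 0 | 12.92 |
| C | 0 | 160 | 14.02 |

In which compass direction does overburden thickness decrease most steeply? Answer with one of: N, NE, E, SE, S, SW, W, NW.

∂d/∂x = (12.92 − 13.95) / (265 − 0) = -0.003887
∂d/∂y = (14.02 − 13.95) / (160 − 0) = +0.0004375
Steepest decrease is along −∇f = (+0.003887 E, -0.0004375 N) → east.

E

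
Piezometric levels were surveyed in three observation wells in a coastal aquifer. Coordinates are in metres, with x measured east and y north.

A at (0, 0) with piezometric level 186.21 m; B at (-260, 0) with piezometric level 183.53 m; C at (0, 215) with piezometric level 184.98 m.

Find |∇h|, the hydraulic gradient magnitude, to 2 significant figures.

∂h/∂x = (183.53 − 186.21) / (-260 − 0) = +0.01031
∂h/∂y = (184.98 − 186.21) / (215 − 0) = -0.005721
|∇h| = √(0.01031² + -0.005721²) = 0.01179

0.012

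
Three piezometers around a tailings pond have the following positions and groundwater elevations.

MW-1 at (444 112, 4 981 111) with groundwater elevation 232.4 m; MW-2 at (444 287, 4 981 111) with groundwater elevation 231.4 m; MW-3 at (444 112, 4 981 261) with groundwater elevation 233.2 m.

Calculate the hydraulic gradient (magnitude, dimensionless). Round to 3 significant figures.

∂h/∂x = (231.4 − 232.4) / (444287 − 444112) = -0.005714
∂h/∂y = (233.2 − 232.4) / (4981261 − 4981111) = +0.005333
|∇h| = √(-0.005714² + 0.005333²) = 0.007816

0.00782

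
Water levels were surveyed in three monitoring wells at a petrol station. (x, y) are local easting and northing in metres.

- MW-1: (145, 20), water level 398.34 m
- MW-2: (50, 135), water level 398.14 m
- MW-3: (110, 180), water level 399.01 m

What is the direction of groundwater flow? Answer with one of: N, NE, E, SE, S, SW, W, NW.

SW

Taking MW-1 as reference: MW-2−MW-1 = (-95, 115, -0.20); MW-3−MW-1 = (-35, 160, +0.67).
Determinant of the coordinate differences = (-95)·160 − (-35)·115 = -11175.
∂h/∂x = [(-0.20)·160 − (+0.67)·115] / -11175 = +0.009758
∂h/∂y = [(-95)·(+0.67) − (-35)·(-0.20)] / -11175 = +0.006322
Flow = −∇h = (-0.009758 east, -0.006322 north), which points southwest.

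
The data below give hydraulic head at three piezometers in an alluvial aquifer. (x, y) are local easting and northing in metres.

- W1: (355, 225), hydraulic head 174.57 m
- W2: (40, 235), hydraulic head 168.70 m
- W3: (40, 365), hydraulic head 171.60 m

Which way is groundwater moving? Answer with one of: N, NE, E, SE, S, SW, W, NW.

SW

Taking W1 as reference: W2−W1 = (-315, 10, -5.87); W3−W1 = (-315, 140, -2.97).
Solve a·Δx + b·Δy = Δh: det = (-315)·140 − (-315)·10 = -40950.
∂h/∂x = [(-5.87)·140 − (-2.97)·10] / -40950 = +0.01934
∂h/∂y = [(-315)·(-2.97) − (-315)·(-5.87)] / -40950 = +0.02231
Flow = −∇h = (-0.01934 east, -0.02231 north), which points southwest.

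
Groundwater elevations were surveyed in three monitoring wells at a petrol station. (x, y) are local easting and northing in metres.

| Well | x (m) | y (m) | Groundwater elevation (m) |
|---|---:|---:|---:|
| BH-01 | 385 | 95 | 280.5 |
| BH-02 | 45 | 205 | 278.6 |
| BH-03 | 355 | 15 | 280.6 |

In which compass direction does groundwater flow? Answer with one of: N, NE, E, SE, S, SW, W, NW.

Taking BH-01 as reference: BH-02−BH-01 = (-340, 110, -1.9); BH-03−BH-01 = (-30, -80, +0.1).
Determinant of the coordinate differences = (-340)·(-80) − (-30)·110 = 30500.
∂h/∂x = [(-1.9)·(-80) − (+0.1)·110] / 30500 = +0.004623
∂h/∂y = [(-340)·(+0.1) − (-30)·(-1.9)] / 30500 = -0.002984
Flow = −∇h = (-0.004623 east, +0.002984 north), which points northwest.

NW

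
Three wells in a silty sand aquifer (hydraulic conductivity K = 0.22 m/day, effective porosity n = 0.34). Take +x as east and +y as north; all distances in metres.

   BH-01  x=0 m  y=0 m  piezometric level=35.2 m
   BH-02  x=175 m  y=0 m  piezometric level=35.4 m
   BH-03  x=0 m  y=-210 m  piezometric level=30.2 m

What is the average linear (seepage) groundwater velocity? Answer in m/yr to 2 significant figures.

5.6 m/yr

∂h/∂x = (35.4 − 35.2) / (175 − 0) = +0.001143
∂h/∂y = (30.2 − 35.2) / (-210 − 0) = +0.02381
|∇h| = √(0.001143² + 0.02381²) = 0.02384
Seepage velocity v = K·i/n = 0.22 × 0.02384 / 0.34 = 0.01543 m/day = 5.636 m/yr.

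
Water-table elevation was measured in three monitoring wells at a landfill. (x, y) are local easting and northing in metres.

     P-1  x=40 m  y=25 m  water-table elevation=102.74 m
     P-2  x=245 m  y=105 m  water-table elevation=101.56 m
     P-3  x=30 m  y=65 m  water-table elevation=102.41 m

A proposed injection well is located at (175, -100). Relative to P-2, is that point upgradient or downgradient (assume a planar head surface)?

Differences from P-1: to P-2 (Δx, Δy, Δh) = (205, 80, -1.18); to P-3 = (-10, 40, -0.33).
Determinant of the coordinate differences = 205·40 − (-10)·80 = 9000.
∂h/∂x = [(-1.18)·40 − (-0.33)·80] / 9000 = -0.002311
∂h/∂y = [205·(-0.33) − (-10)·(-1.18)] / 9000 = -0.008828
Head at (175, -100) = 102.74 + (-0.002311)·(135) + (-0.008828)·(-125) = 103.53 m.
That is higher than the 101.56 m at P-2, so the point is upgradient.

upgradient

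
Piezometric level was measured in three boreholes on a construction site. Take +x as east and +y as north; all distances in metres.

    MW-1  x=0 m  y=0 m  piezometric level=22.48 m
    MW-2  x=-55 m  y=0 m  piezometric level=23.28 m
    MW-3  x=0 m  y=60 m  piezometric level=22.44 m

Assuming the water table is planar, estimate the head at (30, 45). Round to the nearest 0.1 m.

∂h/∂x = (23.28 − 22.48) / (-55 − 0) = -0.01455
∂h/∂y = (22.44 − 22.48) / (60 − 0) = -0.0006667
h(30, 45) = 22.48 + (-0.01455)·(30) + (-0.0006667)·(45) = 22.48 -0.436 -0.030 = 22.014 m.

22.0 m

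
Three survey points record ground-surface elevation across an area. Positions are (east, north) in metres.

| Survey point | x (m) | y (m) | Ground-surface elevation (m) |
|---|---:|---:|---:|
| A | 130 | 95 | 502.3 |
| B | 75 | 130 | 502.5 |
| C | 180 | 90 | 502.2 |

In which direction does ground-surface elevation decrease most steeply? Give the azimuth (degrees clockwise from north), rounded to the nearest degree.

Taking A as reference: B−A = (-55, 35, +0.2); C−A = (50, -5, -0.1).
Determinant of the coordinate differences = (-55)·(-5) − 50·35 = -1475.
∂z/∂x = [(+0.2)·(-5) − (-0.1)·35] / -1475 = -0.001695
∂z/∂y = [(-55)·(-0.1) − 50·(+0.2)] / -1475 = +0.003051
Steepest decrease is along −∇f: components (+0.001695 E, -0.003051 N).
Azimuth = atan2(+0.001695, -0.003051) = 150.9° ≈ 151°.

151°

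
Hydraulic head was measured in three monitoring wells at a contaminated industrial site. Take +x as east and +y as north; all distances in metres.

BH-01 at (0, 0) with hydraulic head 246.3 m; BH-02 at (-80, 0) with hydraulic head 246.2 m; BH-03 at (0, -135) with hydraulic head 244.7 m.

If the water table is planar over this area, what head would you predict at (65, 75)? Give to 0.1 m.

∂h/∂x = (246.2 − 246.3) / (-80 − 0) = +0.001250
∂h/∂y = (244.7 − 246.3) / (-135 − 0) = +0.01185
h(65, 75) = 246.3 + (+0.001250)·(65) + (+0.01185)·(75) = 246.3 +0.081 +0.889 = 247.270 m.

247.3 m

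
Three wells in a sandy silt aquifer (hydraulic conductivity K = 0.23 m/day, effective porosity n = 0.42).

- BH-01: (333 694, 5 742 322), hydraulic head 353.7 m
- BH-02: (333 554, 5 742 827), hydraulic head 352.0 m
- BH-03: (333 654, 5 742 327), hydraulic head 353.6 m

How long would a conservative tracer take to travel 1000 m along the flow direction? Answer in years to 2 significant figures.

Taking BH-01 as reference: BH-02−BH-01 = (-140, 505, -1.7); BH-03−BH-01 = (-40, 5, -0.1).
Determinant of the coordinate differences = (-140)·5 − (-40)·505 = 19500.
∂h/∂x = [(-1.7)·5 − (-0.1)·505] / 19500 = +0.002154
∂h/∂y = [(-140)·(-0.1) − (-40)·(-1.7)] / 19500 = -0.002769
|∇h| = √(0.002154² + -0.002769²) = 0.003508
Seepage velocity v = K·i/n = 0.23 × 0.003508 / 0.42 = 0.001921 m/day.
t = 1000 / 0.001921 = 5.206e+05 days = 1.43e+03 years.

1400 years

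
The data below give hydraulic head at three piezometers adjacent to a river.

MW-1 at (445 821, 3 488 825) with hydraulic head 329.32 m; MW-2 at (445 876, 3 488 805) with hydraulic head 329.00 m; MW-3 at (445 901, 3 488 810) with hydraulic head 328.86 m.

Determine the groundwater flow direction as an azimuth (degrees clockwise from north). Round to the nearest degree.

094°

Differences from MW-1: to MW-2 (Δx, Δy, Δh) = (55, -20, -0.32); to MW-3 = (80, -15, -0.46).
Determinant of the coordinate differences = 55·(-15) − 80·(-20) = 775.
∂h/∂x = [(-0.32)·(-15) − (-0.46)·(-20)] / 775 = -0.005677
∂h/∂y = [55·(-0.46) − 80·(-0.32)] / 775 = +0.0003871
Flow direction (−∇h) has components (+0.005677 E, -0.0003871 N).
Azimuth = atan2(E, N) = atan2(+0.005677, -0.0003871) = 93.9° ≈ 094°.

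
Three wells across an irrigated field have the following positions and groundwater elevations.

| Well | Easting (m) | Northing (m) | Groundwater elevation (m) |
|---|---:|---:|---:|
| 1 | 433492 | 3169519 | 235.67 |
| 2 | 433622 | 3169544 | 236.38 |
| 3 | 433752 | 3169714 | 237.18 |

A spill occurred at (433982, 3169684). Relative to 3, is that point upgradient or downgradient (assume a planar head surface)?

upgradient

Taking 1 as reference: 2−1 = (130, 25, +0.71); 3−1 = (260, 195, +1.51).
Determinant of the coordinate differences = 130·195 − 260·25 = 18850.
∂h/∂x = [(+0.71)·195 − (+1.51)·25] / 18850 = +0.005342
∂h/∂y = [130·(+1.51) − 260·(+0.71)] / 18850 = +0.0006207
Head at (433982, 3169684) = 235.67 + (+0.005342)·(490) + (+0.0006207)·(165) = 238.39 m.
That is higher than the 237.18 m at 3, so the point is upgradient.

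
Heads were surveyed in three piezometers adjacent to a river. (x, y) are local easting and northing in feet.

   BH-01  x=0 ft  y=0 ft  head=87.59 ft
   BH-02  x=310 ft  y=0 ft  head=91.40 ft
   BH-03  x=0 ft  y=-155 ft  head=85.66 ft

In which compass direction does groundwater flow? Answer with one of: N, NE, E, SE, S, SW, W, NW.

SW

∂h/∂x = (91.40 − 87.59) / (310 − 0) = +0.01229
∂h/∂y = (85.66 − 87.59) / (-155 − 0) = +0.01245
Flow = −∇h = (-0.01229 east, -0.01245 north), which points southwest.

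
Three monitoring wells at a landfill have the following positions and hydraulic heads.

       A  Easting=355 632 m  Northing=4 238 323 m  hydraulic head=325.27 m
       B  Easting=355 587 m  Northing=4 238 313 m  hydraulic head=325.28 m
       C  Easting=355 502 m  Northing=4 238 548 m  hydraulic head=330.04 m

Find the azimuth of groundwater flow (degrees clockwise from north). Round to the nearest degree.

Taking A as reference: B−A = (-45, -10, +0.01); C−A = (-130, 225, +4.77).
Determinant of the coordinate differences = (-45)·225 − (-130)·(-10) = -11425.
∂h/∂x = [(+0.01)·225 − (+4.77)·(-10)] / -11425 = -0.004372
∂h/∂y = [(-45)·(+4.77) − (-130)·(+0.01)] / -11425 = +0.01867
Flow direction (−∇h) has components (+0.004372 E, -0.01867 N).
Azimuth = atan2(E, N) = atan2(+0.004372, -0.01867) = 166.8° ≈ 167°.

167°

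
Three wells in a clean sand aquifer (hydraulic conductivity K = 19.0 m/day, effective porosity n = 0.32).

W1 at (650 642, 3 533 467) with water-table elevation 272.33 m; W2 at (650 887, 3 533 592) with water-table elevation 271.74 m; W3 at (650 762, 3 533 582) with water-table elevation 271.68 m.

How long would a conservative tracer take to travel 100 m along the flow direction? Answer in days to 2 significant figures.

Taking W1 as reference: W2−W1 = (245, 125, -0.59); W3−W1 = (120, 115, -0.65).
Solve a·Δx + b·Δy = Δh: det = 245·115 − 120·125 = 13175.
∂h/∂x = [(-0.59)·115 − (-0.65)·125] / 13175 = +0.001017
∂h/∂y = [245·(-0.65) − 120·(-0.59)] / 13175 = -0.006713
|∇h| = √(0.001017² + -0.006713²) = 0.00679
Seepage velocity v = K·i/n = 19.0 × 0.00679 / 0.32 = 0.4032 m/day.
t = 100 / 0.4032 = 248 days.

250 days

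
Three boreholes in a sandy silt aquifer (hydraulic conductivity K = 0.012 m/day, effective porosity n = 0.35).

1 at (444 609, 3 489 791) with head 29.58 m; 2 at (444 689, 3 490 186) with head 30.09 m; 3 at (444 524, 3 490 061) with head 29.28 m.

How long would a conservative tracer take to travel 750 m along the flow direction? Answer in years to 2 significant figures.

13000 years

Taking 1 as reference: 2−1 = (80, 395, +0.51); 3−1 = (-85, 270, -0.30).
Determinant of the coordinate differences = 80·270 − (-85)·395 = 55175.
∂h/∂x = [(+0.51)·270 − (-0.30)·395] / 55175 = +0.004643
∂h/∂y = [80·(-0.30) − (-85)·(+0.51)] / 55175 = +0.0003507
|∇h| = √(0.004643² + 0.0003507²) = 0.004656
Seepage velocity v = K·i/n = 0.012 × 0.004656 / 0.35 = 0.0001596 m/day.
t = 750 / 0.0001596 = 4.699e+06 days = 1.29e+04 years.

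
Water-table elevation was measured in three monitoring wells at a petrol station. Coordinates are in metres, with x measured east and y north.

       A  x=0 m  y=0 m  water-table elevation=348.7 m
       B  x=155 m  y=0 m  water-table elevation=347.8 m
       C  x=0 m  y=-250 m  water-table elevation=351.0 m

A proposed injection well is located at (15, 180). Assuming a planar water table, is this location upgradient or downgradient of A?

∂h/∂x = (347.8 − 348.7) / (155 − 0) = -0.005806
∂h/∂y = (351.0 − 348.7) / (-250 − 0) = -0.009200
Head at (15, 180) = 348.7 + (-0.005806)·(15) + (-0.009200)·(180) = 346.96 m.
That is lower than the 348.7 m at A, so the point is downgradient.

downgradient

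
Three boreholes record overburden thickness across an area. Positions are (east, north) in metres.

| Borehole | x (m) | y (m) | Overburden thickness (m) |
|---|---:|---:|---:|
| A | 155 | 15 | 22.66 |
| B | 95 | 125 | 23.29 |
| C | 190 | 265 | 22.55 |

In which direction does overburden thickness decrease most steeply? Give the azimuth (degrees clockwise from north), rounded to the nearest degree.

Taking A as reference: B−A = (-60, 110, +0.63); C−A = (35, 250, -0.11).
Solve a·Δx + b·Δy = Δd: det = (-60)·250 − 35·110 = -18850.
∂d/∂x = [(+0.63)·250 − (-0.11)·110] / -18850 = -0.008997
∂d/∂y = [(-60)·(-0.11) − 35·(+0.63)] / -18850 = +0.0008196
Steepest decrease is along −∇f: components (+0.008997 E, -0.0008196 N).
Azimuth = atan2(+0.008997, -0.0008196) = 95.2° ≈ 095°.

095°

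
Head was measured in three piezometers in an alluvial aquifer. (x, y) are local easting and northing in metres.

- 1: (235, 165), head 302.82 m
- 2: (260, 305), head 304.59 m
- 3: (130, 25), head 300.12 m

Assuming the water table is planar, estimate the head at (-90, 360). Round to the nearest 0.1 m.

301.1 m

With h = a·x + b·y + c and 1 as origin, the differences give:
  25·a + 140·b = +1.77
  (-105)·a + (-140)·b = -2.70
Eliminate b (×(-140) and ×140, subtract): 11200·a = 130.200 → a = ∂h/∂x = +0.01163
Back-substitute: b = ∂h/∂y = +0.01057.
h(-90, 360) = 302.82 + (+0.01163)·(-325) + (+0.01057)·(195) = 302.82 -3.778 +2.061 = 301.102 m.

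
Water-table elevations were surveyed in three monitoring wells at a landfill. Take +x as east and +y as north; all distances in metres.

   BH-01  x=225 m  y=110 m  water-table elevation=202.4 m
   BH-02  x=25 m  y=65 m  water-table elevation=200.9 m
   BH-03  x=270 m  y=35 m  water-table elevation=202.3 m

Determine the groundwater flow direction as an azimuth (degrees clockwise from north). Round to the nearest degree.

Taking BH-01 as reference: BH-02−BH-01 = (-200, -45, -1.5); BH-03−BH-01 = (45, -75, -0.1).
Determinant of the coordinate differences = (-200)·(-75) − 45·(-45) = 17025.
∂h/∂x = [(-1.5)·(-75) − (-0.1)·(-45)] / 17025 = +0.006344
∂h/∂y = [(-200)·(-0.1) − 45·(-1.5)] / 17025 = +0.005140
Flow direction (−∇h) has components (-0.006344 E, -0.005140 N).
Azimuth = atan2(E, N) = atan2(-0.006344, -0.005140) = 231.0° ≈ 231°.

231°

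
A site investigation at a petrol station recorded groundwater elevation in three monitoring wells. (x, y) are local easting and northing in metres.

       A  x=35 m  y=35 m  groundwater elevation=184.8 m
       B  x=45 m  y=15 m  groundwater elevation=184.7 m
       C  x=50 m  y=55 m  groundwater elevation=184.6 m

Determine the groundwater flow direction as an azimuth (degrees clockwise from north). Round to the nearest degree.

085°

With h = a·x + b·y + c and A as origin, the differences give:
  10·a + (-20)·b = -0.1
  15·a + 20·b = -0.2
Eliminate b (×20 and ×(-20), subtract): 500·a = -6.00 → a = ∂h/∂x = -0.01200
Back-substitute: b = ∂h/∂y = -0.0010000.
Flow direction (−∇h) has components (+0.01200 E, +0.0010000 N).
Azimuth = atan2(E, N) = atan2(+0.01200, +0.0010000) = 85.2° ≈ 085°.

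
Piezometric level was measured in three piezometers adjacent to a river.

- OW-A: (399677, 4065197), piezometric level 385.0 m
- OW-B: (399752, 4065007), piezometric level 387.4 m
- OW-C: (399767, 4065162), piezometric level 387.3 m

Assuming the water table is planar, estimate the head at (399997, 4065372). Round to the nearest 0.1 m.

With h = a·x + b·y + c and OW-A as origin, the differences give:
  75·a + (-190)·b = +2.4
  90·a + (-35)·b = +2.3
Eliminate b (×(-35) and ×(-190), subtract): 14475·a = 353.00 → a = ∂h/∂x = +0.02439
Back-substitute: b = ∂h/∂y = -0.003005.
h(399997, 4065372) = 385.0 + (+0.02439)·(320) + (-0.003005)·(175) = 385.0 +7.804 -0.526 = 392.278 m.

392.3 m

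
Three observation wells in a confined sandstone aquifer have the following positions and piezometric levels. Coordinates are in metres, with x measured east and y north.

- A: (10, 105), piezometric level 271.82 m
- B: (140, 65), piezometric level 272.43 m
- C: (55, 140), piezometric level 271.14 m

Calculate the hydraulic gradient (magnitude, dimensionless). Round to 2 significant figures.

Taking A as reference: B−A = (130, -40, +0.61); C−A = (45, 35, -0.68).
Determinant of the coordinate differences = 130·35 − 45·(-40) = 6350.
∂h/∂x = [(+0.61)·35 − (-0.68)·(-40)] / 6350 = -0.0009213
∂h/∂y = [130·(-0.68) − 45·(+0.61)] / 6350 = -0.01824
|∇h| = √(-0.0009213² + -0.01824²) = 0.01826

0.018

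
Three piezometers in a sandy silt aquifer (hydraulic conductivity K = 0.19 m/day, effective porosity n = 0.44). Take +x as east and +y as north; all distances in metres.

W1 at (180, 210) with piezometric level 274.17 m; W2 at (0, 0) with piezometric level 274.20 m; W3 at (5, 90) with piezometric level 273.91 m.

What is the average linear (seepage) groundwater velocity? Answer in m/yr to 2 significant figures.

With h = a·x + b·y + c and W1 as origin, the differences give:
  (-180)·a + (-210)·b = +0.03
  (-175)·a + (-120)·b = -0.26
Eliminate b (×(-120) and ×(-210), subtract): -15150·a = -58.200 → a = ∂h/∂x = +0.003842
Back-substitute: b = ∂h/∂y = -0.003436.
|∇h| = √(0.003842² + -0.003436²) = 0.005154
Seepage velocity v = K·i/n = 0.19 × 0.005154 / 0.44 = 0.002226 m/day = 0.813 m/yr.

0.81 m/yr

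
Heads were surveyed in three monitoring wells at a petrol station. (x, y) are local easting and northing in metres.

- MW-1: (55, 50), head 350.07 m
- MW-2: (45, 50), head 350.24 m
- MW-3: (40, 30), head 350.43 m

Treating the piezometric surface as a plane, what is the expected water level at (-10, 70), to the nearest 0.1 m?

351.1 m

With h = a·x + b·y + c and MW-1 as origin, the differences give:
  (-10)·a + 0·b = +0.17
  (-15)·a + (-20)·b = +0.36
Eliminate b (×(-20) and ×0, subtract): 200·a = -3.400 → a = ∂h/∂x = -0.01700
Back-substitute: b = ∂h/∂y = -0.005250.
h(-10, 70) = 350.07 + (-0.01700)·(-65) + (-0.005250)·(20) = 350.07 +1.105 -0.105 = 351.070 m.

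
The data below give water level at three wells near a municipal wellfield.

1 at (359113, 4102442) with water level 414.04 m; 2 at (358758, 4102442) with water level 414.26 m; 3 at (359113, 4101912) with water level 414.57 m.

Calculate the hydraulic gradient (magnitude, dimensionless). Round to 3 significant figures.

∂h/∂x = (414.26 − 414.04) / (358758 − 359113) = -0.0006197
∂h/∂y = (414.57 − 414.04) / (4101912 − 4102442) = -0.0010000
|∇h| = √(-0.0006197² + -0.0010000²) = 0.001176

0.00118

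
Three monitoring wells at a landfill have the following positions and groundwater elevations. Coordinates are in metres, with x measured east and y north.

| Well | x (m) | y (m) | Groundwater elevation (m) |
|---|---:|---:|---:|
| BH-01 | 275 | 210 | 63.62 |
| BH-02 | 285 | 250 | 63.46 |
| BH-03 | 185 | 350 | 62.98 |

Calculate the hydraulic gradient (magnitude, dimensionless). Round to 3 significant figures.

0.00421

Taking BH-01 as reference: BH-02−BH-01 = (10, 40, -0.16); BH-03−BH-01 = (-90, 140, -0.64).
Determinant of the coordinate differences = 10·140 − (-90)·40 = 5000.
∂h/∂x = [(-0.16)·140 − (-0.64)·40] / 5000 = +0.0006400
∂h/∂y = [10·(-0.64) − (-90)·(-0.16)] / 5000 = -0.004160
|∇h| = √(0.0006400² + -0.004160²) = 0.004209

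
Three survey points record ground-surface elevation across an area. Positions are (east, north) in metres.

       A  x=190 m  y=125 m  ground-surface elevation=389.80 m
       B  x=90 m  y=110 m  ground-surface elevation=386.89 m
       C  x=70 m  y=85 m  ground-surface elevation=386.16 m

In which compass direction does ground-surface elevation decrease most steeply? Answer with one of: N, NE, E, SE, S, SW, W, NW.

W

Taking A as reference: B−A = (-100, -15, -2.91); C−A = (-120, -40, -3.64).
Determinant of the coordinate differences = (-100)·(-40) − (-120)·(-15) = 2200.
∂z/∂x = [(-2.91)·(-40) − (-3.64)·(-15)] / 2200 = +0.02809
∂z/∂y = [(-100)·(-3.64) − (-120)·(-2.91)] / 2200 = +0.006727
Steepest decrease is along −∇f = (-0.02809 E, -0.006727 N) → west.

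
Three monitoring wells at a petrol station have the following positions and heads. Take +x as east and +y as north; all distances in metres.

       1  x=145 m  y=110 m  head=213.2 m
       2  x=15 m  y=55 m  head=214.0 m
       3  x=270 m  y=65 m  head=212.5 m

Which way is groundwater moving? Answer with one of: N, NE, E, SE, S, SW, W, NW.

E

Differences from 1: to 2 (Δx, Δy, Δh) = (-130, -55, +0.8); to 3 = (125, -45, -0.7).
Solve a·Δx + b·Δy = Δh: det = (-130)·(-45) − 125·(-55) = 12725.
∂h/∂x = [(+0.8)·(-45) − (-0.7)·(-55)] / 12725 = -0.005855
∂h/∂y = [(-130)·(-0.7) − 125·(+0.8)] / 12725 = -0.0007073
Flow = −∇h = (+0.005855 east, +0.0007073 north), which points east.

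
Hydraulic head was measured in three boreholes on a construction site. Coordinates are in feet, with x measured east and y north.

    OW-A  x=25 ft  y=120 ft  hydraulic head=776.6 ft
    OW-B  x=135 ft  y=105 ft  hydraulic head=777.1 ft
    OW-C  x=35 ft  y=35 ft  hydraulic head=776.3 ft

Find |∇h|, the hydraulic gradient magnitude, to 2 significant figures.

0.0066

Differences from OW-A: to OW-B (Δx, Δy, Δh) = (110, -15, +0.5); to OW-C = (10, -85, -0.3).
Solve a·Δx + b·Δy = Δh: det = 110·(-85) − 10·(-15) = -9200.
∂h/∂x = [(+0.5)·(-85) − (-0.3)·(-15)] / -9200 = +0.005109
∂h/∂y = [110·(-0.3) − 10·(+0.5)] / -9200 = +0.004130
|∇h| = √(0.005109² + 0.004130²) = 0.00657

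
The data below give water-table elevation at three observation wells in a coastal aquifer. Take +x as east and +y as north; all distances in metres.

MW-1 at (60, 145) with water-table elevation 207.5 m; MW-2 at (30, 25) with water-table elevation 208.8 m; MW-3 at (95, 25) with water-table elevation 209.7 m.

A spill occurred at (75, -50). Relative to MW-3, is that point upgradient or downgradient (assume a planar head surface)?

With h = a·x + b·y + c and MW-1 as origin, the differences give:
  (-30)·a + (-120)·b = +1.3
  35·a + (-120)·b = +2.2
Eliminate b (×(-120) and ×(-120), subtract): 7800·a = 108.00 → a = ∂h/∂x = +0.01385
Back-substitute: b = ∂h/∂y = -0.01429.
Head at (75, -50) = 207.5 + (+0.01385)·(15) + (-0.01429)·(-195) = 210.50 m.
That is higher than the 209.7 m at MW-3, so the point is upgradient.

upgradient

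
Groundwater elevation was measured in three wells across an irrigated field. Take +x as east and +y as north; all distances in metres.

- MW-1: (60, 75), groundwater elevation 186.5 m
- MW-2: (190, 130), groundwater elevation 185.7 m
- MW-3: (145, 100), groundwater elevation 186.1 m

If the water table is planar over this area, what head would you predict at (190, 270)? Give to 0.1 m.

184.1 m

With h = a·x + b·y + c and MW-1 as origin, the differences give:
  130·a + 55·b = -0.8
  85·a + 25·b = -0.4
Eliminate b (×25 and ×55, subtract): -1425·a = 2.00 → a = ∂h/∂x = -0.001404
Back-substitute: b = ∂h/∂y = -0.01123.
h(190, 270) = 186.5 + (-0.001404)·(130) + (-0.01123)·(195) = 186.5 -0.182 -2.189 = 184.128 m.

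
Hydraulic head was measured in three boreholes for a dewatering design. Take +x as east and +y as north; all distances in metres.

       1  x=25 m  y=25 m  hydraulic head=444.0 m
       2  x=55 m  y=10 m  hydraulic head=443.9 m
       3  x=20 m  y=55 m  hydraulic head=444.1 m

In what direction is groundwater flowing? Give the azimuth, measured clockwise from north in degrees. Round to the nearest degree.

Taking 1 as reference: 2−1 = (30, -15, -0.1); 3−1 = (-5, 30, +0.1).
Determinant of the coordinate differences = 30·30 − (-5)·(-15) = 825.
∂h/∂x = [(-0.1)·30 − (+0.1)·(-15)] / 825 = -0.001818
∂h/∂y = [30·(+0.1) − (-5)·(-0.1)] / 825 = +0.003030
Flow direction (−∇h) has components (+0.001818 E, -0.003030 N).
Azimuth = atan2(E, N) = atan2(+0.001818, -0.003030) = 149.0° ≈ 149°.

149°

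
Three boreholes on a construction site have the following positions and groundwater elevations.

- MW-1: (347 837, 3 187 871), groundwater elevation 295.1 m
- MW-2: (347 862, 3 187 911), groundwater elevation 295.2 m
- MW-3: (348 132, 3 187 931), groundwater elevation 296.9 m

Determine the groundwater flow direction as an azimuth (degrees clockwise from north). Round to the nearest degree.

283°

Differences from MW-1: to MW-2 (Δx, Δy, Δh) = (25, 40, +0.1); to MW-3 = (295, 60, +1.8).
Solve a·Δx + b·Δy = Δh: det = 25·60 − 295·40 = -10300.
∂h/∂x = [(+0.1)·60 − (+1.8)·40] / -10300 = +0.006408
∂h/∂y = [25·(+1.8) − 295·(+0.1)] / -10300 = -0.001505
Flow direction (−∇h) has components (-0.006408 E, +0.001505 N).
Azimuth = atan2(E, N) = atan2(-0.006408, +0.001505) = 283.2° ≈ 283°.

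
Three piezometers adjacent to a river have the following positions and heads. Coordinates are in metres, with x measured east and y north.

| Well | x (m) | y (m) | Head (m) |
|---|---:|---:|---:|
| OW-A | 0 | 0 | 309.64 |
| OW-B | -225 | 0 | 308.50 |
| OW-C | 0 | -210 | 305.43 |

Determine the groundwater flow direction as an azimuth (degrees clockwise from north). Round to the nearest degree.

∂h/∂x = (308.50 − 309.64) / (-225 − 0) = +0.005067
∂h/∂y = (305.43 − 309.64) / (-210 − 0) = +0.02005
Flow direction (−∇h) has components (-0.005067 E, -0.02005 N).
Azimuth = atan2(E, N) = atan2(-0.005067, -0.02005) = 194.2° ≈ 194°.

194°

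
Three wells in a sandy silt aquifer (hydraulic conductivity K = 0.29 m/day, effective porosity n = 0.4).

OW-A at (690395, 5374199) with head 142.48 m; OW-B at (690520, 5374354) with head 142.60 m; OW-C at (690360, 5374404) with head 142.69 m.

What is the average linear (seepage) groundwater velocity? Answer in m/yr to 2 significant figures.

0.27 m/yr

With h = a·x + b·y + c and OW-A as origin, the differences give:
  125·a + 155·b = +0.12
  (-35)·a + 205·b = +0.21
Eliminate b (×205 and ×155, subtract): 31050·a = -7.950 → a = ∂h/∂x = -0.0002560
Back-substitute: b = ∂h/∂y = +0.0009807.
|∇h| = √(-0.0002560² + 0.0009807²) = 0.001014
Seepage velocity v = K·i/n = 0.29 × 0.001014 / 0.4 = 0.0007351 m/day = 0.2685 m/yr.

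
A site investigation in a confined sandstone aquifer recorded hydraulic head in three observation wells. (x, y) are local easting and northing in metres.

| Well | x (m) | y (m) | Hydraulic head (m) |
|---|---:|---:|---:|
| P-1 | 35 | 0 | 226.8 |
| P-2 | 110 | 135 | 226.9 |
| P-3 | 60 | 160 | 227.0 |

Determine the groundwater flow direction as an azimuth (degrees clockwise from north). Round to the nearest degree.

Taking P-1 as reference: P-2−P-1 = (75, 135, +0.1); P-3−P-1 = (25, 160, +0.2).
Determinant of the coordinate differences = 75·160 − 25·135 = 8625.
∂h/∂x = [(+0.1)·160 − (+0.2)·135] / 8625 = -0.001275
∂h/∂y = [75·(+0.2) − 25·(+0.1)] / 8625 = +0.001449
Flow direction (−∇h) has components (+0.001275 E, -0.001449 N).
Azimuth = atan2(E, N) = atan2(+0.001275, -0.001449) = 138.7° ≈ 139°.

139°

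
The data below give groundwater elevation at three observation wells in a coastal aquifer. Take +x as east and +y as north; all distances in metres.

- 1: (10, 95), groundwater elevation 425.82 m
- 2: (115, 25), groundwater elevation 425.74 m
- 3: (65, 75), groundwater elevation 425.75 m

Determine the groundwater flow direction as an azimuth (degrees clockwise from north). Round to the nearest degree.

Taking 1 as reference: 2−1 = (105, -70, -0.08); 3−1 = (55, -20, -0.07).
Determinant of the coordinate differences = 105·(-20) − 55·(-70) = 1750.
∂h/∂x = [(-0.08)·(-20) − (-0.07)·(-70)] / 1750 = -0.001886
∂h/∂y = [105·(-0.07) − 55·(-0.08)] / 1750 = -0.001686
Flow direction (−∇h) has components (+0.001886 E, +0.001686 N).
Azimuth = atan2(E, N) = atan2(+0.001886, +0.001686) = 48.2° ≈ 048°.

048°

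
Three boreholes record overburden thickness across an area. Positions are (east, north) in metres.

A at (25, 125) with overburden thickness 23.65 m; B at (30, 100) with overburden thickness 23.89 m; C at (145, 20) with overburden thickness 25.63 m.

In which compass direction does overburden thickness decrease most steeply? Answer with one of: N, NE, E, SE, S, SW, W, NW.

NW

Three-point gradient (reference A): Δ to B = (5, -25, +0.24), Δ to C = (120, -105, +1.98).
∂d/∂x = +0.009818, ∂d/∂y = -0.007636 (det = 2475).
Steepest decrease is along −∇f = (-0.009818 E, +0.007636 N) → northwest.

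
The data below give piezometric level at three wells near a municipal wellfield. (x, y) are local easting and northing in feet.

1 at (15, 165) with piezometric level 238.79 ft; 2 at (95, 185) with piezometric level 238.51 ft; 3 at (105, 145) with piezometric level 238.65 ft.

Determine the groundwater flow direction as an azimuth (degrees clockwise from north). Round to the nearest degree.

031°

Differences from 1: to 2 (Δx, Δy, Δh) = (80, 20, -0.28); to 3 = (90, -20, -0.14).
Determinant of the coordinate differences = 80·(-20) − 90·20 = -3400.
∂h/∂x = [(-0.28)·(-20) − (-0.14)·20] / -3400 = -0.002471
∂h/∂y = [80·(-0.14) − 90·(-0.28)] / -3400 = -0.004118
Flow direction (−∇h) has components (+0.002471 E, +0.004118 N).
Azimuth = atan2(E, N) = atan2(+0.002471, +0.004118) = 31.0° ≈ 031°.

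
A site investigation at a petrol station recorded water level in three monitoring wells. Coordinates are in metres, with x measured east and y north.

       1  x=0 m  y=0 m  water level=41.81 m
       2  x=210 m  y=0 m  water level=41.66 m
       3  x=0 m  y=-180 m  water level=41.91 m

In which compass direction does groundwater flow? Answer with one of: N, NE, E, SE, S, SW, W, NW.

∂h/∂x = (41.66 − 41.81) / (210 − 0) = -0.0007143
∂h/∂y = (41.91 − 41.81) / (-180 − 0) = -0.0005556
Flow = −∇h = (+0.0007143 east, +0.0005556 north), which points northeast.

NE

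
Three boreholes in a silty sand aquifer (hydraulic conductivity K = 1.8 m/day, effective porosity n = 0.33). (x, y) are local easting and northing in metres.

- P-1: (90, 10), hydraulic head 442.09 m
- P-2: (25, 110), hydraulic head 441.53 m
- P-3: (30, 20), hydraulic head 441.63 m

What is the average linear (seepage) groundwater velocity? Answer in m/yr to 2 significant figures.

Taking P-1 as reference: P-2−P-1 = (-65, 100, -0.56); P-3−P-1 = (-60, 10, -0.46).
Determinant of the coordinate differences = (-65)·10 − (-60)·100 = 5350.
∂h/∂x = [(-0.56)·10 − (-0.46)·100] / 5350 = +0.007551
∂h/∂y = [(-65)·(-0.46) − (-60)·(-0.56)] / 5350 = -0.0006916
|∇h| = √(0.007551² + -0.0006916²) = 0.007583
Seepage velocity v = K·i/n = 1.8 × 0.007583 / 0.33 = 0.04136 m/day = 15.11 m/yr.

15 m/yr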